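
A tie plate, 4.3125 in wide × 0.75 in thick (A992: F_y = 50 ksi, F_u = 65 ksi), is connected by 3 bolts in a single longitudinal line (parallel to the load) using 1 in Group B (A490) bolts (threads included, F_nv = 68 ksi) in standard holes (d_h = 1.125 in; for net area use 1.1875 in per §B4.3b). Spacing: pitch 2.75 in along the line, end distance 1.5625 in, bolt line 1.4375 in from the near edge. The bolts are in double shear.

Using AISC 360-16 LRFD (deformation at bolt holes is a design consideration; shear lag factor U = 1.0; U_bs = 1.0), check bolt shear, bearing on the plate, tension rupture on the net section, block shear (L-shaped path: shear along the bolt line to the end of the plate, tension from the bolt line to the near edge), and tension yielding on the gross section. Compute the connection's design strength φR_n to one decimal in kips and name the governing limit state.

Bolt shear: A_b = π(1)²/4 = 0.7854 in². φR_n = 0.75 × 68 × 0.7854 × 3 × 2 = 240.3 kips.
Bearing (0.75 in plate, F_u = 65 ksi): end bolts L_c = 1.5625 − 1.125/2 = 1, R_n = min(1.2×1×0.75×65, 2.4×1×0.75×65) = 58.5 kips/bolt; interior L_c = 2.75 − 1.125 = 1.625, R_n = 95.063 kips/bolt. φR_n = 0.75 × (1×58.5 + 2×95.063) = 186.5 kips.
Tension rupture (net): A_n = (4.3125 − 1×1.1875)×0.75 = 2.3438 in² (U = 1.0, A_e = A_n). φR_n = 0.75 × 65 × 2.3438 = 114.3 kips.
Block shear: shear path 1×[1.5625+2×2.75] = 1×7.0625 in, A_gv = 5.2969, A_nv = 1×(7.0625 − 2.5×1.1875)×0.75 = 3.0703 in²; tension to near edge: (1.4375 − 0.5×1.1875)×0.75 = 0.63281 in². R_n = min(0.6×65×3.0703, 0.6×50×5.2969) + 1.0×65×0.63281 = min(119.74, 158.91) + 41.133 = 160.87 kips. φR_n = 0.75 × 160.87 = 120.7 kips.
Tension yield (gross): A_g = 4.3125×0.75 = 3.2344 in². φR_n = 0.90 × 50 × 3.2344 = 145.5 kips.
Governing: min(240.3, 186.5, 114.3, 120.7, 145.5) = 114.3 kips → net-section rupture.

114.3 kips (net-section rupture governs)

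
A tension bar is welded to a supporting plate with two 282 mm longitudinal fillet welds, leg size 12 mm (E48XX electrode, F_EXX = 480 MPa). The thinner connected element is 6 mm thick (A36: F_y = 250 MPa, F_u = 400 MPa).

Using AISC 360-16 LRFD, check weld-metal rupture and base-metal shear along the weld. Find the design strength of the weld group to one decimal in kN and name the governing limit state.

507.6 kN (base-metal shear governs)

Weld metal: throat = 0.707×12 = 8.484 mm, L = 2×282 = 564 mm. φR_n = 0.75 × 0.6 × 480 × 8.484 × 564 = 1033.6 kN.
Base metal shear (6 mm plate): yield φR_n = 1.0×0.6×250×6×564 = 507.6 kN; rupture φR_n = 0.75×0.6×400×6×564 = 609.1 kN; take 507.6 kN (yield).
Governing: min(1033.6, 507.6) = 507.6 kN → base-metal shear.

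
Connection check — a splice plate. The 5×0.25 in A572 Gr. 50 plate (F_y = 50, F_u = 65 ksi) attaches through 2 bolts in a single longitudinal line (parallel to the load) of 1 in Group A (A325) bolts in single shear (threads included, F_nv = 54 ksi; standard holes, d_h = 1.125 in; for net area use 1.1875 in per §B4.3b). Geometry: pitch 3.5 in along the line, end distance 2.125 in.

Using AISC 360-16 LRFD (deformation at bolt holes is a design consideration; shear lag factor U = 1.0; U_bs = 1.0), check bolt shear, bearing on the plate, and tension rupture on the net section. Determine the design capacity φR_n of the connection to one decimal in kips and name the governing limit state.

46.5 kips (net-section rupture governs)

Bolt shear: A_b = π(1)²/4 = 0.7854 in². φR_n = 0.75 × 54 × 0.7854 × 2 × 1 = 63.6 kips.
Bearing (0.25 in plate, F_u = 65 ksi): end bolts L_c = 2.125 − 1.125/2 = 1.5625, R_n = min(1.2×1.5625×0.25×65, 2.4×1×0.25×65) = 30.469 kips/bolt; interior L_c = 3.5 − 1.125 = 2.375, R_n = 39 kips/bolt. φR_n = 0.75 × (1×30.469 + 1×39) = 52.1 kips.
Tension rupture (net): A_n = (5 − 1×1.1875)×0.25 = 0.95313 in² (U = 1.0, A_e = A_n). φR_n = 0.75 × 65 × 0.95313 = 46.5 kips.
Governing: min(63.6, 52.1, 46.5) = 46.5 kips → net-section rupture.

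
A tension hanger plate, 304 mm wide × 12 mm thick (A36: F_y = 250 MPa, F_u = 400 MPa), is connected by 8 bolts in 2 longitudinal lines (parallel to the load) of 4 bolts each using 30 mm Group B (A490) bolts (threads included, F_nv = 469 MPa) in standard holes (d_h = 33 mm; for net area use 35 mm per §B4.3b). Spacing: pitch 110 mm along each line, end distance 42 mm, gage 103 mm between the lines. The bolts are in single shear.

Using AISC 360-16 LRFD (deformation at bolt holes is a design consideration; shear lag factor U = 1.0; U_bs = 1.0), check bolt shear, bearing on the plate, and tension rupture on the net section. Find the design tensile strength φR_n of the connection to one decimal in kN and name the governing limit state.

842.4 kN (net-section rupture governs)

Bolt shear: A_b = π(30)²/4 = 706.86 mm². φR_n = 0.75 × 469 × 706.86 × 8 × 1 = 1989.1 kN.
Bearing (12 mm plate, F_u = 400 MPa): end bolts L_c = 42 − 33/2 = 25.5, R_n = min(1.2×25.5×12×400, 2.4×30×12×400) = 146.88 kN/bolt; interior L_c = 110 − 33 = 77, R_n = 345.6 kN/bolt. φR_n = 0.75 × (2×146.88 + 6×345.6) = 1775.5 kN.
Tension rupture (net): A_n = (304 − 2×35)×12 = 2808 mm² (U = 1.0, A_e = A_n). φR_n = 0.75 × 400 × 2808 = 842.4 kN.
Governing: min(1989.1, 1775.5, 842.4) = 842.4 kN → net-section rupture.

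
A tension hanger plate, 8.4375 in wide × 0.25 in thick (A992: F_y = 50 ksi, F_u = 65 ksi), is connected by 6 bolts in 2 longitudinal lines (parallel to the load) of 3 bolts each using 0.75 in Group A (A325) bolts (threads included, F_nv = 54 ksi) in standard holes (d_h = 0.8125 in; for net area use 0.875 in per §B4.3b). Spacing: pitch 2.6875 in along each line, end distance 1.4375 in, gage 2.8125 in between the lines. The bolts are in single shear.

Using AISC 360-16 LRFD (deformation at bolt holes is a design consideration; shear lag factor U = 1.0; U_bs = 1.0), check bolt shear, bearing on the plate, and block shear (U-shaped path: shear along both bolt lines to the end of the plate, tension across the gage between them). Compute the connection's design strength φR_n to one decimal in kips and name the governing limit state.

91.3 kips (block shear governs)

Bolt shear: A_b = π(0.75)²/4 = 0.44179 in². φR_n = 0.75 × 54 × 0.44179 × 6 × 1 = 107.4 kips.
Bearing (0.25 in plate, F_u = 65 ksi): end bolts L_c = 1.4375 − 0.8125/2 = 1.03125, R_n = min(1.2×1.03125×0.25×65, 2.4×0.75×0.25×65) = 20.109 kips/bolt; interior L_c = 2.6875 − 0.8125 = 1.875, R_n = 29.25 kips/bolt. φR_n = 0.75 × (2×20.109 + 4×29.25) = 117.9 kips.
Block shear: shear path 2×[1.4375+2×2.6875] = 2×6.8125 in, A_gv = 3.4063, A_nv = 2×(6.8125 − 2.5×0.875)×0.25 = 2.3125 in²; tension across gage: (2.8125 − 1×0.875)×0.25 = 0.48438 in². R_n = min(0.6×65×2.3125, 0.6×50×3.4063) + 1.0×65×0.48438 = min(90.188, 102.19) + 31.485 = 121.67 kips. φR_n = 0.75 × 121.67 = 91.3 kips.
Governing: min(107.4, 117.9, 91.3) = 91.3 kips → block shear.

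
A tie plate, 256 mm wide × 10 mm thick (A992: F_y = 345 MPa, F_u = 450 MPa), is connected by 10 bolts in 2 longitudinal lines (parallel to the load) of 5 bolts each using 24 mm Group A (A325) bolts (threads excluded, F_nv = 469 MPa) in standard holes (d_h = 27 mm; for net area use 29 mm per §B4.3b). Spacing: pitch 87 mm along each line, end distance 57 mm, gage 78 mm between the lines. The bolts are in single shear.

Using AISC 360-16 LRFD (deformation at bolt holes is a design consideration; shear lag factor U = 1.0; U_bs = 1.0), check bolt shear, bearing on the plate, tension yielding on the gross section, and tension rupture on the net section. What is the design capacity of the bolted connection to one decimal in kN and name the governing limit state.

Bolt shear: A_b = π(24)²/4 = 452.39 mm². φR_n = 0.75 × 469 × 452.39 × 10 × 1 = 1591.3 kN.
Bearing (10 mm plate, F_u = 450 MPa): end bolts L_c = 57 − 27/2 = 43.5, R_n = min(1.2×43.5×10×450, 2.4×24×10×450) = 234.9 kN/bolt; interior L_c = 87 − 27 = 60, R_n = 259.2 kN/bolt. φR_n = 0.75 × (2×234.9 + 8×259.2) = 1907.6 kN.
Tension yield (gross): A_g = 256×10 = 2560 mm². φR_n = 0.90 × 345 × 2560 = 794.9 kN.
Tension rupture (net): A_n = (256 − 2×29)×10 = 1980 mm² (U = 1.0, A_e = A_n). φR_n = 0.75 × 450 × 1980 = 668.3 kN.
Governing: min(1591.3, 1907.6, 794.9, 668.3) = 668.3 kN → net-section rupture.

668.3 kN (net-section rupture governs)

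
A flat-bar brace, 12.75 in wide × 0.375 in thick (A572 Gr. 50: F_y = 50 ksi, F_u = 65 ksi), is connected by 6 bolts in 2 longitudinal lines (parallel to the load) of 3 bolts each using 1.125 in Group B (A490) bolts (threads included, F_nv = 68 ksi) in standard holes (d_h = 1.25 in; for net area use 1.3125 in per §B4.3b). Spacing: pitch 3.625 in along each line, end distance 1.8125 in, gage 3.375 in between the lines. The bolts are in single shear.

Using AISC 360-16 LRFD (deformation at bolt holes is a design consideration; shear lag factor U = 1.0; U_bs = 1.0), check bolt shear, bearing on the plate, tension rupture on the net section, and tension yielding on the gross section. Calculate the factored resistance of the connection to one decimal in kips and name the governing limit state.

185.1 kips (net-section rupture governs)

Bolt shear: A_b = π(1.125)²/4 = 0.99402 in². φR_n = 0.75 × 68 × 0.99402 × 6 × 1 = 304.2 kips.
Bearing (0.375 in plate, F_u = 65 ksi): end bolts L_c = 1.8125 − 1.25/2 = 1.1875, R_n = min(1.2×1.1875×0.375×65, 2.4×1.125×0.375×65) = 34.734 kips/bolt; interior L_c = 3.625 − 1.25 = 2.375, R_n = 65.813 kips/bolt. φR_n = 0.75 × (2×34.734 + 4×65.813) = 249.5 kips.
Tension rupture (net): A_n = (12.75 − 2×1.3125)×0.375 = 3.7969 in² (U = 1.0, A_e = A_n). φR_n = 0.75 × 65 × 3.7969 = 185.1 kips.
Tension yield (gross): A_g = 12.75×0.375 = 4.7813 in². φR_n = 0.90 × 50 × 4.7813 = 215.2 kips.
Governing: min(304.2, 249.5, 185.1, 215.2) = 185.1 kips → net-section rupture.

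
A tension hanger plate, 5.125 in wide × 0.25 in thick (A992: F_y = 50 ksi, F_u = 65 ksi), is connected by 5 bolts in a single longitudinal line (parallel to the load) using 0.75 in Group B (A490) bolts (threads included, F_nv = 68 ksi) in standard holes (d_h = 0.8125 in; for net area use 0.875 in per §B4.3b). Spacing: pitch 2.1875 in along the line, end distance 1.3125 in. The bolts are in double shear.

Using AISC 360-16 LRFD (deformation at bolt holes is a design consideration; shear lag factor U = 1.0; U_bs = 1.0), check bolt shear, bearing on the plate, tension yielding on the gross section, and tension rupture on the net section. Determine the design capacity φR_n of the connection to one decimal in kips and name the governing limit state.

Bolt shear: A_b = π(0.75)²/4 = 0.44179 in². φR_n = 0.75 × 68 × 0.44179 × 5 × 2 = 225.3 kips.
Bearing (0.25 in plate, F_u = 65 ksi): end bolts L_c = 1.3125 − 0.8125/2 = 0.90625, R_n = min(1.2×0.90625×0.25×65, 2.4×0.75×0.25×65) = 17.672 kips/bolt; interior L_c = 2.1875 − 0.8125 = 1.375, R_n = 26.813 kips/bolt. φR_n = 0.75 × (1×17.672 + 4×26.813) = 93.7 kips.
Tension yield (gross): A_g = 5.125×0.25 = 1.2813 in². φR_n = 0.90 × 50 × 1.2813 = 57.7 kips.
Tension rupture (net): A_n = (5.125 − 1×0.875)×0.25 = 1.0625 in² (U = 1.0, A_e = A_n). φR_n = 0.75 × 65 × 1.0625 = 51.8 kips.
Governing: min(225.3, 93.7, 57.7, 51.8) = 51.8 kips → net-section rupture.

51.8 kips (net-section rupture governs)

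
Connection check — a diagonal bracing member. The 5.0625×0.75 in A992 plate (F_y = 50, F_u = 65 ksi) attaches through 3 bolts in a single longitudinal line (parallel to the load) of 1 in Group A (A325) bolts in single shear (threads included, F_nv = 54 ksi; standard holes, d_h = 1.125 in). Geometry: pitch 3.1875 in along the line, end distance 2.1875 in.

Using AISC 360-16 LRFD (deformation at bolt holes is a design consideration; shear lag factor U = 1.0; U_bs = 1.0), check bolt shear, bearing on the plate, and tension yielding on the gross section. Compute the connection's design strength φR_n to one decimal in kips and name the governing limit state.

95.4 kips (bolt shear governs)

Bolt shear: A_b = π(1)²/4 = 0.7854 in². φR_n = 0.75 × 54 × 0.7854 × 3 × 1 = 95.4 kips.
Bearing (0.75 in plate, F_u = 65 ksi): end bolts L_c = 2.1875 − 1.125/2 = 1.625, R_n = min(1.2×1.625×0.75×65, 2.4×1×0.75×65) = 95.063 kips/bolt; interior L_c = 3.1875 − 1.125 = 2.0625, R_n = 117 kips/bolt. φR_n = 0.75 × (1×95.063 + 2×117) = 246.8 kips.
Tension yield (gross): A_g = 5.0625×0.75 = 3.7969 in². φR_n = 0.90 × 50 × 3.7969 = 170.9 kips.
Governing: min(95.4, 246.8, 170.9) = 95.4 kips → bolt shear.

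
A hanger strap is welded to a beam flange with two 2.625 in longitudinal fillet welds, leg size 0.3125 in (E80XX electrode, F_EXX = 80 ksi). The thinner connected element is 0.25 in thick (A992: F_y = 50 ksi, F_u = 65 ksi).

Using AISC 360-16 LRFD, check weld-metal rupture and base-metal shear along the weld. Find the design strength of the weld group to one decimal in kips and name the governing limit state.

Weld metal: throat = 0.707×0.3125 = 0.22094 in, L = 2×2.625 = 5.25 in. φR_n = 0.75 × 0.6 × 80 × 0.22094 × 5.25 = 41.8 kips.
Base metal shear (0.25 in plate): yield φR_n = 1.0×0.6×50×0.25×5.25 = 39.4 kips; rupture φR_n = 0.75×0.6×65×0.25×5.25 = 38.4 kips; take 38.4 kips (rupture).
Governing: min(41.8, 38.4) = 38.4 kips → base-metal shear.

38.4 kips (base-metal shear governs)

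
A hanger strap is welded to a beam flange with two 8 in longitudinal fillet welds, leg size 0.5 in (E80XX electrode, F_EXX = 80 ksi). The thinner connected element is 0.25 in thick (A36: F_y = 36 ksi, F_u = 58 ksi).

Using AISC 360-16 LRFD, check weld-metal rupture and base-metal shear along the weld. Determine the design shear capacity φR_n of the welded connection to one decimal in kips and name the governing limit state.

86.4 kips (base-metal shear governs)

Weld metal: throat = 0.707×0.5 = 0.3535 in, L = 2×8 = 16 in. φR_n = 0.75 × 0.6 × 80 × 0.3535 × 16 = 203.6 kips.
Base metal shear (0.25 in plate): yield φR_n = 1.0×0.6×36×0.25×16 = 86.4 kips; rupture φR_n = 0.75×0.6×58×0.25×16 = 104.4 kips; take 86.4 kips (yield).
Governing: min(203.6, 86.4) = 86.4 kips → base-metal shear.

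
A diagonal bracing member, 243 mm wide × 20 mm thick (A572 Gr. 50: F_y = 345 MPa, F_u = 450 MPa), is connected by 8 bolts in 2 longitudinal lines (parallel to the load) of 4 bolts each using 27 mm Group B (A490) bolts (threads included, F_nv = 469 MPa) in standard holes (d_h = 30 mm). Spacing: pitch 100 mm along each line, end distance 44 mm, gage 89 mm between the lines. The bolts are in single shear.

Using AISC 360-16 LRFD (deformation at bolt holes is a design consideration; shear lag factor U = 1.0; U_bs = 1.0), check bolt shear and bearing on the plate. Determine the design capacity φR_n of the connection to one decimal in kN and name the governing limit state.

Bolt shear: A_b = π(27)²/4 = 572.56 mm². φR_n = 0.75 × 469 × 572.56 × 8 × 1 = 1611.2 kN.
Bearing (20 mm plate, F_u = 450 MPa): end bolts L_c = 44 − 30/2 = 29, R_n = min(1.2×29×20×450, 2.4×27×20×450) = 313.2 kN/bolt; interior L_c = 100 − 30 = 70, R_n = 583.2 kN/bolt. φR_n = 0.75 × (2×313.2 + 6×583.2) = 3094.2 kN.
Governing: min(1611.2, 3094.2) = 1611.2 kN → bolt shear.

1611.2 kN (bolt shear governs)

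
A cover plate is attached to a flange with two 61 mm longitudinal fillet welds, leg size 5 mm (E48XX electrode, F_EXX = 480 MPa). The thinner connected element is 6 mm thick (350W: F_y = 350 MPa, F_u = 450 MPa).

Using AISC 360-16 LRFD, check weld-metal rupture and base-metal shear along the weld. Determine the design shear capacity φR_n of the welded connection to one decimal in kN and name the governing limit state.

Weld metal: throat = 0.707×5 = 3.535 mm, L = 2×61 = 122 mm. φR_n = 0.75 × 0.6 × 480 × 3.535 × 122 = 93.2 kN.
Base metal shear (6 mm plate): yield φR_n = 1.0×0.6×350×6×122 = 153.7 kN; rupture φR_n = 0.75×0.6×450×6×122 = 148.2 kN; take 148.2 kN (rupture).
Governing: min(93.2, 148.2) = 93.2 kN → weld metal.

93.2 kN (weld metal governs)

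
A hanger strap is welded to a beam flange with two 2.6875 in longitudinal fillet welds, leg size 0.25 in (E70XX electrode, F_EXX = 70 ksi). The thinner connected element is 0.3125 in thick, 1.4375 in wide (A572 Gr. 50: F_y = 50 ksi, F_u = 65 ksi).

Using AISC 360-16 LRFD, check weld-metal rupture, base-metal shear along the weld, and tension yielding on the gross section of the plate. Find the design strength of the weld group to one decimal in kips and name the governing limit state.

Weld metal: throat = 0.707×0.25 = 0.17675 in, L = 2×2.6875 = 5.375 in. φR_n = 0.75 × 0.6 × 70 × 0.17675 × 5.375 = 29.9 kips.
Base metal shear (0.3125 in plate): yield φR_n = 1.0×0.6×50×0.3125×5.375 = 50.4 kips; rupture φR_n = 0.75×0.6×65×0.3125×5.375 = 49.1 kips; take 49.1 kips (rupture).
Tension yield (gross): A_g = 1.4375×0.3125 = 0.44922 in². φR_n = 0.90 × 50 × 0.44922 = 20.2 kips.
Governing: min(29.9, 49.1, 20.2) = 20.2 kips → gross-section yield.

20.2 kips (gross-section yield governs)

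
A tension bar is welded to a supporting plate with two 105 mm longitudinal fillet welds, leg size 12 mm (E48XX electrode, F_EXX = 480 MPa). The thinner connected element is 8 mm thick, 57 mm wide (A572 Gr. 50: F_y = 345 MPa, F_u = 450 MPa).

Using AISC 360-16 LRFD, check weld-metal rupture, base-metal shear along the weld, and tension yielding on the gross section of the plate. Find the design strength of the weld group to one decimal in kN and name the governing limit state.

Weld metal: throat = 0.707×12 = 8.484 mm, L = 2×105 = 210 mm. φR_n = 0.75 × 0.6 × 480 × 8.484 × 210 = 384.8 kN.
Base metal shear (8 mm plate): yield φR_n = 1.0×0.6×345×8×210 = 347.8 kN; rupture φR_n = 0.75×0.6×450×8×210 = 340.2 kN; take 340.2 kN (rupture).
Tension yield (gross): A_g = 57×8 = 456 mm². φR_n = 0.90 × 345 × 456 = 141.6 kN.
Governing: min(384.8, 340.2, 141.6) = 141.6 kN → gross-section yield.

141.6 kN (gross-section yield governs)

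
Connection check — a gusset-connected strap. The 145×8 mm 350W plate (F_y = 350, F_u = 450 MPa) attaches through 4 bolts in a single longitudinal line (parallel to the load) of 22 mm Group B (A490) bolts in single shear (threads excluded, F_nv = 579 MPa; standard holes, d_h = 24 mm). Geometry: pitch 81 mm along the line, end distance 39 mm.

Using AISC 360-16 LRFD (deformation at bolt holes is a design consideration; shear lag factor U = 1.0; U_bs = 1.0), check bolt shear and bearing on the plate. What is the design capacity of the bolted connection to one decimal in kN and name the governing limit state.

515.2 kN (bearing governs)

Bolt shear: A_b = π(22)²/4 = 380.13 mm². φR_n = 0.75 × 579 × 380.13 × 4 × 1 = 660.3 kN.
Bearing (8 mm plate, F_u = 450 MPa): end bolts L_c = 39 − 24/2 = 27, R_n = min(1.2×27×8×450, 2.4×22×8×450) = 116.64 kN/bolt; interior L_c = 81 − 24 = 57, R_n = 190.08 kN/bolt. φR_n = 0.75 × (1×116.64 + 3×190.08) = 515.2 kN.
Governing: min(660.3, 515.2) = 515.2 kN → bearing.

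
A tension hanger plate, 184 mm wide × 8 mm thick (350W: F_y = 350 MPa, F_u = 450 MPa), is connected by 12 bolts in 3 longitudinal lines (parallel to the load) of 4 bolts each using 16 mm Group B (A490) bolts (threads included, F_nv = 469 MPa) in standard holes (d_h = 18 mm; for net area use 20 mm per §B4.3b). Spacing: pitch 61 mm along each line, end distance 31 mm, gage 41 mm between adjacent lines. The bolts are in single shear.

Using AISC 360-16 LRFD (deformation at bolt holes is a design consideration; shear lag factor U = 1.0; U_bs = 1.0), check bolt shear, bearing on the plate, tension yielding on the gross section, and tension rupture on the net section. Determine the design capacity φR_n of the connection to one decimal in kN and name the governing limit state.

Bolt shear: A_b = π(16)²/4 = 201.06 mm². φR_n = 0.75 × 469 × 201.06 × 12 × 1 = 848.7 kN.
Bearing (8 mm plate, F_u = 450 MPa): end bolts L_c = 31 − 18/2 = 22, R_n = min(1.2×22×8×450, 2.4×16×8×450) = 95.04 kN/bolt; interior L_c = 61 − 18 = 43, R_n = 138.24 kN/bolt. φR_n = 0.75 × (3×95.04 + 9×138.24) = 1147.0 kN.
Tension yield (gross): A_g = 184×8 = 1472 mm². φR_n = 0.90 × 350 × 1472 = 463.7 kN.
Tension rupture (net): A_n = (184 − 3×20)×8 = 992 mm² (U = 1.0, A_e = A_n). φR_n = 0.75 × 450 × 992 = 334.8 kN.
Governing: min(848.7, 1147.0, 463.7, 334.8) = 334.8 kN → net-section rupture.

334.8 kN (net-section rupture governs)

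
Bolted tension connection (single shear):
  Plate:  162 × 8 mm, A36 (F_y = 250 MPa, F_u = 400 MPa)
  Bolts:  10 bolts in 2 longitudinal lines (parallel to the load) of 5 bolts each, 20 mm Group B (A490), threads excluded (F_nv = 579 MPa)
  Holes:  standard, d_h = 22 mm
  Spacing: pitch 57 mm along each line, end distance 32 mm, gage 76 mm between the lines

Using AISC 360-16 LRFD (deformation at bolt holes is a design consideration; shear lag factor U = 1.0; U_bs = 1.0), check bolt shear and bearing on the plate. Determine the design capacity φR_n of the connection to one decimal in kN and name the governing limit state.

Bolt shear: A_b = π(20)²/4 = 314.16 mm². φR_n = 0.75 × 579 × 314.16 × 10 × 1 = 1364.2 kN.
Bearing (8 mm plate, F_u = 400 MPa): end bolts L_c = 32 − 22/2 = 21, R_n = min(1.2×21×8×400, 2.4×20×8×400) = 80.64 kN/bolt; interior L_c = 57 − 22 = 35, R_n = 134.4 kN/bolt. φR_n = 0.75 × (2×80.64 + 8×134.4) = 927.4 kN.
Governing: min(1364.2, 927.4) = 927.4 kN → bearing.

927.4 kN (bearing governs)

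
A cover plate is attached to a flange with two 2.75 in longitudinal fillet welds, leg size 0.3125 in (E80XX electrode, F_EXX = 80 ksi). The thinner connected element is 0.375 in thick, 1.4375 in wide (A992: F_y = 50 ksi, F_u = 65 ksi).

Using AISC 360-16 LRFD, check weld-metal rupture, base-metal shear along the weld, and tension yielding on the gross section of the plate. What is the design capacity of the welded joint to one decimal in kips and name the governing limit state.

Weld metal: throat = 0.707×0.3125 = 0.22094 in, L = 2×2.75 = 5.5 in. φR_n = 0.75 × 0.6 × 80 × 0.22094 × 5.5 = 43.7 kips.
Base metal shear (0.375 in plate): yield φR_n = 1.0×0.6×50×0.375×5.5 = 61.9 kips; rupture φR_n = 0.75×0.6×65×0.375×5.5 = 60.3 kips; take 60.3 kips (rupture).
Tension yield (gross): A_g = 1.4375×0.375 = 0.53906 in². φR_n = 0.90 × 50 × 0.53906 = 24.3 kips.
Governing: min(43.7, 60.3, 24.3) = 24.3 kips → gross-section yield.

24.3 kips (gross-section yield governs)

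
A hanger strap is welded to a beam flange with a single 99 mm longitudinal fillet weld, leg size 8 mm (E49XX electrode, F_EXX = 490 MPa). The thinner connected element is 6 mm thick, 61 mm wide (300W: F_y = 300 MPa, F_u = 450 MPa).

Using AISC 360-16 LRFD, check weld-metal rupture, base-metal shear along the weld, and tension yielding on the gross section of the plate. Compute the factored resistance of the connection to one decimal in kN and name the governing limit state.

Weld metal: throat = 0.707×8 = 5.656 mm, L = 99 mm. φR_n = 0.75 × 0.6 × 490 × 5.656 × 99 = 123.5 kN.
Base metal shear (6 mm plate): yield φR_n = 1.0×0.6×300×6×99 = 106.9 kN; rupture φR_n = 0.75×0.6×450×6×99 = 120.3 kN; take 106.9 kN (yield).
Tension yield (gross): A_g = 61×6 = 366 mm². φR_n = 0.90 × 300 × 366 = 98.8 kN.
Governing: min(123.5, 106.9, 98.8) = 98.8 kN → gross-section yield.

98.8 kN (gross-section yield governs)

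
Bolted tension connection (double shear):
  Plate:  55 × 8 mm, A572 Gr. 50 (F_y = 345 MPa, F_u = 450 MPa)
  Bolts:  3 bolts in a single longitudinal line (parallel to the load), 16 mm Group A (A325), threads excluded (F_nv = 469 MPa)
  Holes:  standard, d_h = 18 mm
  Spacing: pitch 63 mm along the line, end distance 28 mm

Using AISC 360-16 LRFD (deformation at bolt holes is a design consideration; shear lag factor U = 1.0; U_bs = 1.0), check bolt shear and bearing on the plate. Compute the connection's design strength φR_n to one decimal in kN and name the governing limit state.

268.9 kN (bearing governs)

Bolt shear: A_b = π(16)²/4 = 201.06 mm². φR_n = 0.75 × 469 × 201.06 × 3 × 2 = 424.3 kN.
Bearing (8 mm plate, F_u = 450 MPa): end bolts L_c = 28 − 18/2 = 19, R_n = min(1.2×19×8×450, 2.4×16×8×450) = 82.08 kN/bolt; interior L_c = 63 − 18 = 45, R_n = 138.24 kN/bolt. φR_n = 0.75 × (1×82.08 + 2×138.24) = 268.9 kN.
Governing: min(424.3, 268.9) = 268.9 kN → bearing.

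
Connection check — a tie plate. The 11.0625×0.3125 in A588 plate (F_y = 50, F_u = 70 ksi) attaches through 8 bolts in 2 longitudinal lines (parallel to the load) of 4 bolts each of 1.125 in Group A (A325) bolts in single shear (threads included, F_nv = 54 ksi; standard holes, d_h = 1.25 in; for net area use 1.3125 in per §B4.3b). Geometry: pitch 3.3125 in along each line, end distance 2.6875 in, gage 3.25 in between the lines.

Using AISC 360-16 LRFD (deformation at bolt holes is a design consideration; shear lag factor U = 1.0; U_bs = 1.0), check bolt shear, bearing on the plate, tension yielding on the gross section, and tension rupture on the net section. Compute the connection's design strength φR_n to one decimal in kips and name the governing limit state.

Bolt shear: A_b = π(1.125)²/4 = 0.99402 in². φR_n = 0.75 × 54 × 0.99402 × 8 × 1 = 322.1 kips.
Bearing (0.3125 in plate, F_u = 70 ksi): end bolts L_c = 2.6875 − 1.25/2 = 2.0625, R_n = min(1.2×2.0625×0.3125×70, 2.4×1.125×0.3125×70) = 54.141 kips/bolt; interior L_c = 3.3125 − 1.25 = 2.0625, R_n = 54.141 kips/bolt. φR_n = 0.75 × (2×54.141 + 6×54.141) = 324.8 kips.
Tension yield (gross): A_g = 11.0625×0.3125 = 3.457 in². φR_n = 0.90 × 50 × 3.457 = 155.6 kips.
Tension rupture (net): A_n = (11.0625 − 2×1.3125)×0.3125 = 2.6367 in² (U = 1.0, A_e = A_n). φR_n = 0.75 × 70 × 2.6367 = 138.4 kips.
Governing: min(322.1, 324.8, 155.6, 138.4) = 138.4 kips → net-section rupture.

138.4 kips (net-section rupture governs)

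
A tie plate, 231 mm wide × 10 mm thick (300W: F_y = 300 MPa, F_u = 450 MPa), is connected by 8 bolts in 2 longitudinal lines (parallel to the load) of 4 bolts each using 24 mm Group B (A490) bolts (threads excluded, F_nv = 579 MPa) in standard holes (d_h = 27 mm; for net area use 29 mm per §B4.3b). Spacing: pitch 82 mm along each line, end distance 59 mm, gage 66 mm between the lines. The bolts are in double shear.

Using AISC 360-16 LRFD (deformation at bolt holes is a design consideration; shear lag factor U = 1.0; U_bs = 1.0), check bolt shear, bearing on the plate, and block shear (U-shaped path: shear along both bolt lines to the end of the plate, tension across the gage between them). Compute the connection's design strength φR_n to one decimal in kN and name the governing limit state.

948.4 kN (block shear governs)

Bolt shear: A_b = π(24)²/4 = 452.39 mm². φR_n = 0.75 × 579 × 452.39 × 8 × 2 = 3143.2 kN.
Bearing (10 mm plate, F_u = 450 MPa): end bolts L_c = 59 − 27/2 = 45.5, R_n = min(1.2×45.5×10×450, 2.4×24×10×450) = 245.7 kN/bolt; interior L_c = 82 − 27 = 55, R_n = 259.2 kN/bolt. φR_n = 0.75 × (2×245.7 + 6×259.2) = 1535.0 kN.
Block shear: shear path 2×[59+3×82] = 2×305 mm, A_gv = 6100, A_nv = 2×(305 − 3.5×29)×10 = 4070 mm²; tension across gage: (66 − 1×29)×10 = 370 mm². R_n = min(0.6×450×4070, 0.6×300×6100) + 1.0×450×370 = min(1098.9, 1098) + 166.5 = 1264.5 kN. φR_n = 0.75 × 1264.5 = 948.4 kN.
Governing: min(3143.2, 1535.0, 948.4) = 948.4 kN → block shear.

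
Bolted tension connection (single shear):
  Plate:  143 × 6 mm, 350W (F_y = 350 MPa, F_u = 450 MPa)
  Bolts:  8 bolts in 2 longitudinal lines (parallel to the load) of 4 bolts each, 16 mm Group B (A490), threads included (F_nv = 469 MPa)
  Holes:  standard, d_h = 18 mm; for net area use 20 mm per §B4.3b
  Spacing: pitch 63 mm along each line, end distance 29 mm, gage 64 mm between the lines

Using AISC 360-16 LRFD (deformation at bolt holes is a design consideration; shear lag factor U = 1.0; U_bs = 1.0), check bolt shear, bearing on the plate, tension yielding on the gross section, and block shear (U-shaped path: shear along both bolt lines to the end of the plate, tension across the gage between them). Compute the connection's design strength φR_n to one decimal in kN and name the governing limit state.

Bolt shear: A_b = π(16)²/4 = 201.06 mm². φR_n = 0.75 × 469 × 201.06 × 8 × 1 = 565.8 kN.
Bearing (6 mm plate, F_u = 450 MPa): end bolts L_c = 29 − 18/2 = 20, R_n = min(1.2×20×6×450, 2.4×16×6×450) = 64.8 kN/bolt; interior L_c = 63 − 18 = 45, R_n = 103.68 kN/bolt. φR_n = 0.75 × (2×64.8 + 6×103.68) = 563.8 kN.
Tension yield (gross): A_g = 143×6 = 858 mm². φR_n = 0.90 × 350 × 858 = 270.3 kN.
Block shear: shear path 2×[29+3×63] = 2×218 mm, A_gv = 2616, A_nv = 2×(218 − 3.5×20)×6 = 1776 mm²; tension across gage: (64 − 1×20)×6 = 264 mm². R_n = min(0.6×450×1776, 0.6×350×2616) + 1.0×450×264 = min(479.52, 549.36) + 118.8 = 598.32 kN. φR_n = 0.75 × 598.32 = 448.7 kN.
Governing: min(565.8, 563.8, 270.3, 448.7) = 270.3 kN → gross-section yield.

270.3 kN (gross-section yield governs)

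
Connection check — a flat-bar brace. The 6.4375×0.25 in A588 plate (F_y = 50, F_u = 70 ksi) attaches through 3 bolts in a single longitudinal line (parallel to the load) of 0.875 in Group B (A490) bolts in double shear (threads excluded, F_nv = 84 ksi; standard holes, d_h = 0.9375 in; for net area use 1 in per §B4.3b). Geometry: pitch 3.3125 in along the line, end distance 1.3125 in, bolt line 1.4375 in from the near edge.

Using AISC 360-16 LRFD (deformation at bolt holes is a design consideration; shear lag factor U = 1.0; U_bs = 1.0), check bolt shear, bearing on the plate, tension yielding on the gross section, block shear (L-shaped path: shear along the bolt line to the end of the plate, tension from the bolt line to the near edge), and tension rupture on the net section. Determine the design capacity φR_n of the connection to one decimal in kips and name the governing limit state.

55.1 kips (block shear governs)

Bolt shear: A_b = π(0.875)²/4 = 0.60132 in². φR_n = 0.75 × 84 × 0.60132 × 3 × 2 = 227.3 kips.
Bearing (0.25 in plate, F_u = 70 ksi): end bolts L_c = 1.3125 − 0.9375/2 = 0.84375, R_n = min(1.2×0.84375×0.25×70, 2.4×0.875×0.25×70) = 17.719 kips/bolt; interior L_c = 3.3125 − 0.9375 = 2.375, R_n = 36.75 kips/bolt. φR_n = 0.75 × (1×17.719 + 2×36.75) = 68.4 kips.
Tension yield (gross): A_g = 6.4375×0.25 = 1.6094 in². φR_n = 0.90 × 50 × 1.6094 = 72.4 kips.
Block shear: shear path 1×[1.3125+2×3.3125] = 1×7.9375 in, A_gv = 1.9844, A_nv = 1×(7.9375 − 2.5×1)×0.25 = 1.3594 in²; tension to near edge: (1.4375 − 0.5×1)×0.25 = 0.23438 in². R_n = min(0.6×70×1.3594, 0.6×50×1.9844) + 1.0×70×0.23438 = min(57.095, 59.532) + 16.407 = 73.502 kips. φR_n = 0.75 × 73.502 = 55.1 kips.
Tension rupture (net): A_n = (6.4375 − 1×1)×0.25 = 1.3594 in² (U = 1.0, A_e = A_n). φR_n = 0.75 × 70 × 1.3594 = 71.4 kips.
Governing: min(227.3, 68.4, 72.4, 55.1, 71.4) = 55.1 kips → block shear.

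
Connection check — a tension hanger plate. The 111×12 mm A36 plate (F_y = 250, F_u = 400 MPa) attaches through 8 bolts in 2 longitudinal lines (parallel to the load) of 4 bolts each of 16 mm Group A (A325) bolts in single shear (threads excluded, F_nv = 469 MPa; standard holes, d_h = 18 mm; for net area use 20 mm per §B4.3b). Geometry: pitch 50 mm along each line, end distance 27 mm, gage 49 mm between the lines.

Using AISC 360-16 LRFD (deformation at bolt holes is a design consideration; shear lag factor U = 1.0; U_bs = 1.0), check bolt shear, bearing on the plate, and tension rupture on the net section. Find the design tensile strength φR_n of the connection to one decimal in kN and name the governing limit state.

Bolt shear: A_b = π(16)²/4 = 201.06 mm². φR_n = 0.75 × 469 × 201.06 × 8 × 1 = 565.8 kN.
Bearing (12 mm plate, F_u = 400 MPa): end bolts L_c = 27 − 18/2 = 18, R_n = min(1.2×18×12×400, 2.4×16×12×400) = 103.68 kN/bolt; interior L_c = 50 − 18 = 32, R_n = 184.32 kN/bolt. φR_n = 0.75 × (2×103.68 + 6×184.32) = 985.0 kN.
Tension rupture (net): A_n = (111 − 2×20)×12 = 852 mm² (U = 1.0, A_e = A_n). φR_n = 0.75 × 400 × 852 = 255.6 kN.
Governing: min(565.8, 985.0, 255.6) = 255.6 kN → net-section rupture.

255.6 kN (net-section rupture governs)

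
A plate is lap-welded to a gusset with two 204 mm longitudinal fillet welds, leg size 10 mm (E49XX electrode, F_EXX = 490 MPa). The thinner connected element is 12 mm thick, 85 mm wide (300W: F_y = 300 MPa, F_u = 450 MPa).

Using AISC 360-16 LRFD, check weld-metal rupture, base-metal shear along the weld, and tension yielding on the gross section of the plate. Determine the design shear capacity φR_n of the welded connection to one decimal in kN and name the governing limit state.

Weld metal: throat = 0.707×10 = 7.07 mm, L = 2×204 = 408 mm. φR_n = 0.75 × 0.6 × 490 × 7.07 × 408 = 636.0 kN.
Base metal shear (12 mm plate): yield φR_n = 1.0×0.6×300×12×408 = 881.3 kN; rupture φR_n = 0.75×0.6×450×12×408 = 991.4 kN; take 881.3 kN (yield).
Tension yield (gross): A_g = 85×12 = 1020 mm². φR_n = 0.90 × 300 × 1020 = 275.4 kN.
Governing: min(636.0, 881.3, 275.4) = 275.4 kN → gross-section yield.

275.4 kN (gross-section yield governs)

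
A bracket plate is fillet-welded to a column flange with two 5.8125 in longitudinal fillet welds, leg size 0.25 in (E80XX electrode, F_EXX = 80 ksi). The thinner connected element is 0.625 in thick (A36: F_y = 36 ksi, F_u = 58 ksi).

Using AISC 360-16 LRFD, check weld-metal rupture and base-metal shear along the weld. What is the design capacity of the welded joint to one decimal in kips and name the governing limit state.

Weld metal: throat = 0.707×0.25 = 0.17675 in, L = 2×5.8125 = 11.625 in. φR_n = 0.75 × 0.6 × 80 × 0.17675 × 11.625 = 74.0 kips.
Base metal shear (0.625 in plate): yield φR_n = 1.0×0.6×36×0.625×11.625 = 156.9 kips; rupture φR_n = 0.75×0.6×58×0.625×11.625 = 189.6 kips; take 156.9 kips (yield).
Governing: min(74.0, 156.9) = 74.0 kips → weld metal.

74.0 kips (weld metal governs)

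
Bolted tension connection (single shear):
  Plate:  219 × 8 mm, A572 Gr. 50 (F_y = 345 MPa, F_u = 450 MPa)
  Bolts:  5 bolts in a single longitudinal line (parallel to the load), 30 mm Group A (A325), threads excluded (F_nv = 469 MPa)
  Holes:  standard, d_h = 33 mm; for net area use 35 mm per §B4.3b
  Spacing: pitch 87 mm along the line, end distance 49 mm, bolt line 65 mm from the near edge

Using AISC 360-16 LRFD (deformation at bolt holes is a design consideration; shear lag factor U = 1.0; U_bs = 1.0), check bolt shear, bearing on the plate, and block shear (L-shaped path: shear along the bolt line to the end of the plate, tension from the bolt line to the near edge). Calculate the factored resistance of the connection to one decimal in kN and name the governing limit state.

Bolt shear: A_b = π(30)²/4 = 706.86 mm². φR_n = 0.75 × 469 × 706.86 × 5 × 1 = 1243.2 kN.
Bearing (8 mm plate, F_u = 450 MPa): end bolts L_c = 49 − 33/2 = 32.5, R_n = min(1.2×32.5×8×450, 2.4×30×8×450) = 140.4 kN/bolt; interior L_c = 87 − 33 = 54, R_n = 233.28 kN/bolt. φR_n = 0.75 × (1×140.4 + 4×233.28) = 805.1 kN.
Block shear: shear path 1×[49+4×87] = 1×397 mm, A_gv = 3176, A_nv = 1×(397 − 4.5×35)×8 = 1916 mm²; tension to near edge: (65 − 0.5×35)×8 = 380 mm². R_n = min(0.6×450×1916, 0.6×345×3176) + 1.0×450×380 = min(517.32, 657.43) + 171 = 688.32 kN. φR_n = 0.75 × 688.32 = 516.2 kN.
Governing: min(1243.2, 805.1, 516.2) = 516.2 kN → block shear.

516.2 kN (block shear governs)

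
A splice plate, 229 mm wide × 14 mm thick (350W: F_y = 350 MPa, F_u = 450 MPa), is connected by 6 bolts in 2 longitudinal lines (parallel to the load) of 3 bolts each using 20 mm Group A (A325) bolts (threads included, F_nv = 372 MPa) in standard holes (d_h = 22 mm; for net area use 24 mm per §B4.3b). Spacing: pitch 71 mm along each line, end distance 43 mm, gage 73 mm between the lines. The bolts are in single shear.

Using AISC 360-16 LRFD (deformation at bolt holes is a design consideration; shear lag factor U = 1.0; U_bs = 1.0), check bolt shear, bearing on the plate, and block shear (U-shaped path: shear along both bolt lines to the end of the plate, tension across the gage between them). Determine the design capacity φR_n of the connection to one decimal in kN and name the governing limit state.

Bolt shear: A_b = π(20)²/4 = 314.16 mm². φR_n = 0.75 × 372 × 314.16 × 6 × 1 = 525.9 kN.
Bearing (14 mm plate, F_u = 450 MPa): end bolts L_c = 43 − 22/2 = 32, R_n = min(1.2×32×14×450, 2.4×20×14×450) = 241.92 kN/bolt; interior L_c = 71 − 22 = 49, R_n = 302.4 kN/bolt. φR_n = 0.75 × (2×241.92 + 4×302.4) = 1270.1 kN.
Block shear: shear path 2×[43+2×71] = 2×185 mm, A_gv = 5180, A_nv = 2×(185 − 2.5×24)×14 = 3500 mm²; tension across gage: (73 − 1×24)×14 = 686 mm². R_n = min(0.6×450×3500, 0.6×350×5180) + 1.0×450×686 = min(945, 1087.8) + 308.7 = 1253.7 kN. φR_n = 0.75 × 1253.7 = 940.3 kN.
Governing: min(525.9, 1270.1, 940.3) = 525.9 kN → bolt shear.

525.9 kN (bolt shear governs)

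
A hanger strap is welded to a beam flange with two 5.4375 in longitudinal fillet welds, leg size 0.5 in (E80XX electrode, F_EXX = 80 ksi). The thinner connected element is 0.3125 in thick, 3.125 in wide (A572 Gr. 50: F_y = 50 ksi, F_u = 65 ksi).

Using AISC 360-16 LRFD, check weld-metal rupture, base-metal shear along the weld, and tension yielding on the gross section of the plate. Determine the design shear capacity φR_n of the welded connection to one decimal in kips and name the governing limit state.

Weld metal: throat = 0.707×0.5 = 0.3535 in, L = 2×5.4375 = 10.875 in. φR_n = 0.75 × 0.6 × 80 × 0.3535 × 10.875 = 138.4 kips.
Base metal shear (0.3125 in plate): yield φR_n = 1.0×0.6×50×0.3125×10.875 = 102.0 kips; rupture φR_n = 0.75×0.6×65×0.3125×10.875 = 99.4 kips; take 99.4 kips (rupture).
Tension yield (gross): A_g = 3.125×0.3125 = 0.97656 in². φR_n = 0.90 × 50 × 0.97656 = 43.9 kips.
Governing: min(138.4, 99.4, 43.9) = 43.9 kips → gross-section yield.

43.9 kips (gross-section yield governs)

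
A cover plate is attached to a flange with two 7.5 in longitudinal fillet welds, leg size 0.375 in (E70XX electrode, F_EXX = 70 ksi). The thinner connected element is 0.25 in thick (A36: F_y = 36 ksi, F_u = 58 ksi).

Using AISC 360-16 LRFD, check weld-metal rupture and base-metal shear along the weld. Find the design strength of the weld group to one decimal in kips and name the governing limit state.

Weld metal: throat = 0.707×0.375 = 0.26513 in, L = 2×7.5 = 15 in. φR_n = 0.75 × 0.6 × 70 × 0.26513 × 15 = 125.3 kips.
Base metal shear (0.25 in plate): yield φR_n = 1.0×0.6×36×0.25×15 = 81.0 kips; rupture φR_n = 0.75×0.6×58×0.25×15 = 97.9 kips; take 81.0 kips (yield).
Governing: min(125.3, 81.0) = 81.0 kips → base-metal shear.

81.0 kips (base-metal shear governs)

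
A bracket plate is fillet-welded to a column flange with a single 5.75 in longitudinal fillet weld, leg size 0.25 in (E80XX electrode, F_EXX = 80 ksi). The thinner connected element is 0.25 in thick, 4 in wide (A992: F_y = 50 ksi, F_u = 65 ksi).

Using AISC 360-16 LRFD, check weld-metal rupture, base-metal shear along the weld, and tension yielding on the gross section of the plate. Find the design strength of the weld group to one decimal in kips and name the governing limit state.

Weld metal: throat = 0.707×0.25 = 0.17675 in, L = 5.75 in. φR_n = 0.75 × 0.6 × 80 × 0.17675 × 5.75 = 36.6 kips.
Base metal shear (0.25 in plate): yield φR_n = 1.0×0.6×50×0.25×5.75 = 43.1 kips; rupture φR_n = 0.75×0.6×65×0.25×5.75 = 42.0 kips; take 42.0 kips (rupture).
Tension yield (gross): A_g = 4×0.25 = 1 in². φR_n = 0.90 × 50 × 1 = 45.0 kips.
Governing: min(36.6, 42.0, 45.0) = 36.6 kips → weld metal.

36.6 kips (weld metal governs)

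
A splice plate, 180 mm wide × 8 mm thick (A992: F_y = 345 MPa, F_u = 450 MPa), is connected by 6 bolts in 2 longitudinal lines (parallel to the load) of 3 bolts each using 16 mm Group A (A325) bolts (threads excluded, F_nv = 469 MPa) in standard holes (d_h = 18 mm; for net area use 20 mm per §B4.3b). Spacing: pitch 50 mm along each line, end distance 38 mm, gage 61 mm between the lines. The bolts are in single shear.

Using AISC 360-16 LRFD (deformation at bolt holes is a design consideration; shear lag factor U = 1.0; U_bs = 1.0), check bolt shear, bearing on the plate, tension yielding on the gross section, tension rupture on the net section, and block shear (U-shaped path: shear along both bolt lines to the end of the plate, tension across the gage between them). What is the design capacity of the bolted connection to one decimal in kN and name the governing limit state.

378.0 kN (net-section rupture governs)

Bolt shear: A_b = π(16)²/4 = 201.06 mm². φR_n = 0.75 × 469 × 201.06 × 6 × 1 = 424.3 kN.
Bearing (8 mm plate, F_u = 450 MPa): end bolts L_c = 38 − 18/2 = 29, R_n = min(1.2×29×8×450, 2.4×16×8×450) = 125.28 kN/bolt; interior L_c = 50 − 18 = 32, R_n = 138.24 kN/bolt. φR_n = 0.75 × (2×125.28 + 4×138.24) = 602.6 kN.
Tension yield (gross): A_g = 180×8 = 1440 mm². φR_n = 0.90 × 345 × 1440 = 447.1 kN.
Tension rupture (net): A_n = (180 − 2×20)×8 = 1120 mm² (U = 1.0, A_e = A_n). φR_n = 0.75 × 450 × 1120 = 378.0 kN.
Block shear: shear path 2×[38+2×50] = 2×138 mm, A_gv = 2208, A_nv = 2×(138 − 2.5×20)×8 = 1408 mm²; tension across gage: (61 − 1×20)×8 = 328 mm². R_n = min(0.6×450×1408, 0.6×345×2208) + 1.0×450×328 = min(380.16, 457.06) + 147.6 = 527.76 kN. φR_n = 0.75 × 527.76 = 395.8 kN.
Governing: min(424.3, 602.6, 447.1, 378.0, 395.8) = 378.0 kN → net-section rupture.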